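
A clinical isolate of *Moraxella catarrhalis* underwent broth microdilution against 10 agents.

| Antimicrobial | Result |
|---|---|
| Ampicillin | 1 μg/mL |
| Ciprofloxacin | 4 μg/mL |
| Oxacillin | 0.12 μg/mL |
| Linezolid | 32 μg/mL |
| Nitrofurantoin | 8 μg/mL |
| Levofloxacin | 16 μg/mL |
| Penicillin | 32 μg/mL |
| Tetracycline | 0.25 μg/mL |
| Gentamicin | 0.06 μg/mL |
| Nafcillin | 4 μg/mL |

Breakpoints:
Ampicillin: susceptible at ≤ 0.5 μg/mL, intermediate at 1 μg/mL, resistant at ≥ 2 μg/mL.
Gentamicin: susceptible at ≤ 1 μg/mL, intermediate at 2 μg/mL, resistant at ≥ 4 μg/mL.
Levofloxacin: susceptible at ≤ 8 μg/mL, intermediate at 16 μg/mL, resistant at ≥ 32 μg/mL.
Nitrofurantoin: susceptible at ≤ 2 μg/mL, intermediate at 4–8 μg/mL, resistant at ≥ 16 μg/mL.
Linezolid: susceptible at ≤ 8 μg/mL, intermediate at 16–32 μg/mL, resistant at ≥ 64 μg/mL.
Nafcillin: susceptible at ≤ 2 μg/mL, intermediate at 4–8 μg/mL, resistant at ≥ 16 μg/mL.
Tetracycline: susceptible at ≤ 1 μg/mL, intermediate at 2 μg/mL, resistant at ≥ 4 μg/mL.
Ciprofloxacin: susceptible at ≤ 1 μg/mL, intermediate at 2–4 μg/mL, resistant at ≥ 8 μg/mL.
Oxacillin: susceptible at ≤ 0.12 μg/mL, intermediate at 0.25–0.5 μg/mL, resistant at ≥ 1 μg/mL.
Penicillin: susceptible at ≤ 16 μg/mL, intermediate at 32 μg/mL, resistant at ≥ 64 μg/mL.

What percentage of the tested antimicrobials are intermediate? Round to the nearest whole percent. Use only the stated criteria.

Ampicillin: 1 μg/mL is = 1 μg/mL — I
Ciprofloxacin (4 μg/mL) in 2–4 μg/mL — Intermediate
Oxacillin 0.12 μg/mL: ≤ 0.12 μg/mL — Susceptible
Linezolid: 32 μg/mL is in 16–32 μg/mL — I
Nitrofurantoin: 8 μg/mL is in 4–8 μg/mL → I
Levofloxacin: 16 μg/mL is = 16 μg/mL → I
Penicillin (32 μg/mL) = 32 μg/mL — Intermediate
Tetracycline: 0.25 μg/mL is ≤ 1 μg/mL → susceptible
Gentamicin 0.06 μg/mL: ≤ 1 μg/mL → S
Nafcillin: 4 μg/mL is in 4–8 μg/mL — Intermediate
Intermediate: 7/10

70%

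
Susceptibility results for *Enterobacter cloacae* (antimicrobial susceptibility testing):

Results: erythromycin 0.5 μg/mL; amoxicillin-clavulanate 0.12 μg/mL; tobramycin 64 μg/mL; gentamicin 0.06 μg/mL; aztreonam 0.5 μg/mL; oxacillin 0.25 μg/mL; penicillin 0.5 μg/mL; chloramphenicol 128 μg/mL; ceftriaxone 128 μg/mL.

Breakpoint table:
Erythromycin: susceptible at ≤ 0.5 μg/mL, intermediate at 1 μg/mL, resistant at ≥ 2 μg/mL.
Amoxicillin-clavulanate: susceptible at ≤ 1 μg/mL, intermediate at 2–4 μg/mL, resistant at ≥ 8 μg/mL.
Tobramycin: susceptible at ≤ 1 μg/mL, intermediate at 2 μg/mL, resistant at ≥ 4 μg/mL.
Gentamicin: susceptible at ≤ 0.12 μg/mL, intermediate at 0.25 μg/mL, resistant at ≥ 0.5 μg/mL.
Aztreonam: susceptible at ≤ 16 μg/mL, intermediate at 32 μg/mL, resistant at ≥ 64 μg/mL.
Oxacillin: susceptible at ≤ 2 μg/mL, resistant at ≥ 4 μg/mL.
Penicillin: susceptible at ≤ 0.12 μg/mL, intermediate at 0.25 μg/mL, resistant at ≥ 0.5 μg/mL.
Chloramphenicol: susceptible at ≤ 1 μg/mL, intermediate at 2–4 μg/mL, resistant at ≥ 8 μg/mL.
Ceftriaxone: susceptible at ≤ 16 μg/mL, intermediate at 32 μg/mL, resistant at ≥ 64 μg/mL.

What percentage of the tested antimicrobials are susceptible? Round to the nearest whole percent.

56%

Erythromycin 0.5 μg/mL: ≤ 0.5 μg/mL → Susceptible
Amoxicillin-clavulanate: 0.12 μg/mL is ≤ 1 μg/mL → susceptible
Tobramycin: 64 μg/mL is ≥ 4 μg/mL → resistant
Gentamicin (0.06 μg/mL) ≤ 0.12 μg/mL ⇒ Susceptible
Aztreonam: 0.5 μg/mL is ≤ 16 μg/mL → Susceptible
Oxacillin (0.25 μg/mL) ≤ 2 μg/mL — S
Penicillin (0.5 μg/mL) ≥ 0.5 μg/mL ⇒ resistant
Chloramphenicol (128 μg/mL) ≥ 8 μg/mL → Resistant
Ceftriaxone (128 μg/mL) ≥ 64 μg/mL ⇒ Resistant
Susceptible: 5/9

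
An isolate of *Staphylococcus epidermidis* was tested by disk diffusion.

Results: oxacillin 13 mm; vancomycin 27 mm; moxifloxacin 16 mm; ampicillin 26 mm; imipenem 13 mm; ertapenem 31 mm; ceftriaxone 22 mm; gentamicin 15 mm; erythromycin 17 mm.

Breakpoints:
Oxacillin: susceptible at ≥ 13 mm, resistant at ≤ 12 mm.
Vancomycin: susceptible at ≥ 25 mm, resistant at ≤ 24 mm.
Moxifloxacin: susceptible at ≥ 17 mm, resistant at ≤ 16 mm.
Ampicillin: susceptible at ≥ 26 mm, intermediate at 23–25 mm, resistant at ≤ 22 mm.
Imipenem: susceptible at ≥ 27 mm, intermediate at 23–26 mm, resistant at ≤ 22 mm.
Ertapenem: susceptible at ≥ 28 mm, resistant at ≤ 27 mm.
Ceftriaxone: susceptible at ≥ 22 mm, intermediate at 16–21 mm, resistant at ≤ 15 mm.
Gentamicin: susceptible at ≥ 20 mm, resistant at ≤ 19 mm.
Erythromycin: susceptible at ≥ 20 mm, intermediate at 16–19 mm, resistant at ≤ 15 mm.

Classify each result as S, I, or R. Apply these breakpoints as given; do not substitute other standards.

S, S, R, S, R, S, S, R, I

Oxacillin 13 mm: ≥ 13 mm ⇒ S
Vancomycin 27 mm: ≥ 25 mm → susceptible
Moxifloxacin (16 mm) ≤ 16 mm — Resistant
Ampicillin (26 mm) ≥ 26 mm — Susceptible
Imipenem: 13 mm is ≤ 22 mm → R
Ertapenem (31 mm) ≥ 28 mm → susceptible
Ceftriaxone 22 mm: ≥ 22 mm — susceptible
Gentamicin 15 mm: ≤ 19 mm — resistant
Erythromycin: 17 mm is in 16–19 mm ⇒ intermediate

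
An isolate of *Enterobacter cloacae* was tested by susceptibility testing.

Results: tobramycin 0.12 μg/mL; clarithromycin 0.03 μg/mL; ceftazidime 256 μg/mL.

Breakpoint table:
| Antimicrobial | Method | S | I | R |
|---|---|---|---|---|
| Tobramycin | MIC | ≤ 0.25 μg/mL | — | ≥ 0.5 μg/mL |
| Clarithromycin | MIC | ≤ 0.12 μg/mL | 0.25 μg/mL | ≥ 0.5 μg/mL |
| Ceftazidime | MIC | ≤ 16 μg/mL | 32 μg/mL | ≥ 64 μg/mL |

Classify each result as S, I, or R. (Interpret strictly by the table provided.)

S, S, R

Tobramycin: 0.12 μg/mL is ≤ 0.25 μg/mL — Susceptible
Clarithromycin (0.03 μg/mL) ≤ 0.12 μg/mL ⇒ Susceptible
Ceftazidime: 256 μg/mL is ≥ 64 μg/mL ⇒ R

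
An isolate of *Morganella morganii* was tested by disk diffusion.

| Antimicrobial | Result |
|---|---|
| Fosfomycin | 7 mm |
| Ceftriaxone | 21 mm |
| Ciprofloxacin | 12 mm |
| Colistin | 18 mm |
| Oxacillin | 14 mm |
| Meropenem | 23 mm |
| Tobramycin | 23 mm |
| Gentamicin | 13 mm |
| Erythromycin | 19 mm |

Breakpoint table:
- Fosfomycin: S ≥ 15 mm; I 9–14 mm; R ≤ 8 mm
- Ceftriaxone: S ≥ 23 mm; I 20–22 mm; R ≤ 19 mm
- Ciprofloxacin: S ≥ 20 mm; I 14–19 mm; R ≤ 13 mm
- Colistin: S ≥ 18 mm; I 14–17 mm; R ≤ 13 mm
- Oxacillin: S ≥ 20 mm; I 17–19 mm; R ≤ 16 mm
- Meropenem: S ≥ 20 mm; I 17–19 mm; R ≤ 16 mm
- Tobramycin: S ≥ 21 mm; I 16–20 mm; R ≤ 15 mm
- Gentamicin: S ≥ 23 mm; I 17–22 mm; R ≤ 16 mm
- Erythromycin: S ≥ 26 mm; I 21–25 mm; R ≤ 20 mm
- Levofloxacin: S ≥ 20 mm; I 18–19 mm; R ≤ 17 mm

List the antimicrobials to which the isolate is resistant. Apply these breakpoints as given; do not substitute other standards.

Fosfomycin 7 mm: ≤ 8 mm → R
Ceftriaxone 21 mm: in 20–22 mm ⇒ I
Ciprofloxacin 12 mm: ≤ 13 mm ⇒ Resistant
Colistin: 18 mm is ≥ 18 mm ⇒ S
Oxacillin (14 mm) ≤ 16 mm → R
Meropenem: 23 mm is ≥ 20 mm — susceptible
Tobramycin (23 mm) ≥ 21 mm ⇒ Susceptible
Gentamicin 13 mm: ≤ 16 mm ⇒ Resistant
Erythromycin (19 mm) ≤ 20 mm ⇒ resistant

fosfomycin, ciprofloxacin, oxacillin, gentamicin, erythromycin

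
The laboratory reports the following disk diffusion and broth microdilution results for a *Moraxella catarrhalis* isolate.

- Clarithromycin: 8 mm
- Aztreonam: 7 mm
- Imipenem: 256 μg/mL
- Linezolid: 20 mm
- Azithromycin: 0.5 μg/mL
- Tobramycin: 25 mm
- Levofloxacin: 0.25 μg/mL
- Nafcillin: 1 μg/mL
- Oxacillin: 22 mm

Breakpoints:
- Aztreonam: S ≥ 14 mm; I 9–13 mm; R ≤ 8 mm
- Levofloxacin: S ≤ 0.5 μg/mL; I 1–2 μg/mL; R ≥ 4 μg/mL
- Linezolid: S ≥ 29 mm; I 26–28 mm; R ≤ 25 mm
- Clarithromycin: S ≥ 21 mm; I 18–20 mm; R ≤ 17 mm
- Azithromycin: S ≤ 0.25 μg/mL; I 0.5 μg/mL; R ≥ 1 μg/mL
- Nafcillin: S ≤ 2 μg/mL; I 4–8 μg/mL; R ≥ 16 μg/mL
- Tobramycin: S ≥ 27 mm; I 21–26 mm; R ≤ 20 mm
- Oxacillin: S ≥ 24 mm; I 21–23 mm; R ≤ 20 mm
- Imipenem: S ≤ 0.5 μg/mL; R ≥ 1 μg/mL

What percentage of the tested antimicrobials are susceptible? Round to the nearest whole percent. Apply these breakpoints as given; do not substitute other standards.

22%

Clarithromycin 8 mm: ≤ 17 mm → R
Aztreonam: 7 mm is ≤ 8 mm → R
Imipenem (256 μg/mL) ≥ 1 μg/mL ⇒ Resistant
Linezolid: 20 mm is ≤ 25 mm — Resistant
Azithromycin 0.5 μg/mL: = 0.5 μg/mL → Intermediate
Tobramycin: 25 mm is in 21–26 mm → I
Levofloxacin (0.25 μg/mL) ≤ 0.5 μg/mL ⇒ S
Nafcillin 1 μg/mL: ≤ 2 μg/mL ⇒ S
Oxacillin 22 mm: in 21–23 mm ⇒ Intermediate
Susceptible: 2/9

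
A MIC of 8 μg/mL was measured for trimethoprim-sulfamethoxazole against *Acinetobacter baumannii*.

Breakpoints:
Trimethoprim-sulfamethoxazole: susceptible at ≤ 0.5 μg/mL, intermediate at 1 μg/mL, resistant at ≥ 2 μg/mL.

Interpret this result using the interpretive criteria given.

Trimethoprim-sulfamethoxazole 8 μg/mL: ≥ 2 μg/mL → Resistant

R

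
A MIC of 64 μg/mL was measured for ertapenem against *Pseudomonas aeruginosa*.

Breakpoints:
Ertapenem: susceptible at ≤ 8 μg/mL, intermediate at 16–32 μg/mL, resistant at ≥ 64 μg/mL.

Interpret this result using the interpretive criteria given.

Ertapenem (64 μg/mL) ≥ 64 μg/mL → Resistant

R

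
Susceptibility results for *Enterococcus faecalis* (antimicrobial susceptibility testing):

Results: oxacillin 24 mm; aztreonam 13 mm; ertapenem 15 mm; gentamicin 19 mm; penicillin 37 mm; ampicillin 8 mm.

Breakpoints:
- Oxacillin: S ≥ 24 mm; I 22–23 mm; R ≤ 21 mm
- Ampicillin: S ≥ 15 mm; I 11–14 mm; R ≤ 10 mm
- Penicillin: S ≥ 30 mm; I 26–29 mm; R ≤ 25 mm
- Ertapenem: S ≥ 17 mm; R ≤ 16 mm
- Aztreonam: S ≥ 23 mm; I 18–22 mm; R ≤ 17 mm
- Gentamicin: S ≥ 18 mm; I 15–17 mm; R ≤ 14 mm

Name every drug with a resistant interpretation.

aztreonam, ertapenem, ampicillin

Oxacillin (24 mm) ≥ 24 mm ⇒ Susceptible
Aztreonam 13 mm: ≤ 17 mm → R
Ertapenem 15 mm: ≤ 16 mm ⇒ Resistant
Gentamicin 19 mm: ≥ 18 mm ⇒ susceptible
Penicillin: 37 mm is ≥ 30 mm — S
Ampicillin (8 mm) ≤ 10 mm → R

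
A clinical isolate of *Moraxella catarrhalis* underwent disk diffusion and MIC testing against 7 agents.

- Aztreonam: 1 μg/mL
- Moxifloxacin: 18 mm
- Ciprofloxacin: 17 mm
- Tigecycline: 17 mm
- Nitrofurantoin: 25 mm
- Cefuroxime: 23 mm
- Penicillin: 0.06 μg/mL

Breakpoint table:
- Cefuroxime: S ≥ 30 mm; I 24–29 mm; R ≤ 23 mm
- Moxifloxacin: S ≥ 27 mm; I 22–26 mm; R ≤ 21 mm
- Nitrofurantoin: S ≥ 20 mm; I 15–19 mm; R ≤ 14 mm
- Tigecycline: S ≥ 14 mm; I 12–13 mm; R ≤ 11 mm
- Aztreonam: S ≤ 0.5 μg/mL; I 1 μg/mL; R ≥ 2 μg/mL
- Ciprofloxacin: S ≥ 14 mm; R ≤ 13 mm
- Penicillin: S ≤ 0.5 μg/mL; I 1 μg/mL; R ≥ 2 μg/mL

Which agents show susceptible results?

ciprofloxacin, tigecycline, nitrofurantoin, penicillin

Aztreonam: 1 μg/mL is = 1 μg/mL — Intermediate
Moxifloxacin 18 mm: ≤ 21 mm — Resistant
Ciprofloxacin (17 mm) ≥ 14 mm → S
Tigecycline: 17 mm is ≥ 14 mm ⇒ Susceptible
Nitrofurantoin: 25 mm is ≥ 20 mm → Susceptible
Cefuroxime (23 mm) ≤ 23 mm — resistant
Penicillin 0.06 μg/mL: ≤ 0.5 μg/mL — susceptible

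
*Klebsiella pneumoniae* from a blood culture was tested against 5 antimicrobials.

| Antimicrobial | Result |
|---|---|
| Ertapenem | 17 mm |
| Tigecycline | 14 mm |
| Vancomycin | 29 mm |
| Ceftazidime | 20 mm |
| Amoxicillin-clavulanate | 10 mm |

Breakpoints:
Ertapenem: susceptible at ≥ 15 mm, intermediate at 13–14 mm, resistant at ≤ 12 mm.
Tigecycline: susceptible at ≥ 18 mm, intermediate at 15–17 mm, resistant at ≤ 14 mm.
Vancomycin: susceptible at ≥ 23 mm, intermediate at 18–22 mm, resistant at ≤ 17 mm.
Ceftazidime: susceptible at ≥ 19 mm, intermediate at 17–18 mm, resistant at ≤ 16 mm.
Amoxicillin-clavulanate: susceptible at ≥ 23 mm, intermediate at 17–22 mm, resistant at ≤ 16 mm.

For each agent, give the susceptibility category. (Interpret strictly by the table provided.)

Ertapenem 17 mm: ≥ 15 mm → S
Tigecycline: 14 mm is ≤ 14 mm → Resistant
Vancomycin 29 mm: ≥ 23 mm → Susceptible
Ceftazidime: 20 mm is ≥ 19 mm → susceptible
Amoxicillin-clavulanate: 10 mm is ≤ 16 mm — Resistant

S, R, S, S, R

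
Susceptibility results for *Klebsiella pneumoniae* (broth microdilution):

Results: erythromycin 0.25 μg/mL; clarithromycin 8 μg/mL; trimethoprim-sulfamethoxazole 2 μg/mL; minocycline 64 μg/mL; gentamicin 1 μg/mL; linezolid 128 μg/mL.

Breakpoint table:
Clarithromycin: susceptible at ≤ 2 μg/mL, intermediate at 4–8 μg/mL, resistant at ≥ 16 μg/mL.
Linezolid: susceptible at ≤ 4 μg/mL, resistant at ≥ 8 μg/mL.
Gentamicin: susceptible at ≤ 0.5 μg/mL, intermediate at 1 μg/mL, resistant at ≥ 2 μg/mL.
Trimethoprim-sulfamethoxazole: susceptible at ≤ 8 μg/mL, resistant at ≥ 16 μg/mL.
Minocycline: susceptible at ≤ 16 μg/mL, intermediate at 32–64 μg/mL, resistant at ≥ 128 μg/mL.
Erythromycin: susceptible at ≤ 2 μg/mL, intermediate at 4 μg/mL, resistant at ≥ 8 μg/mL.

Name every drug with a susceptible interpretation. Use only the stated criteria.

erythromycin, trimethoprim-sulfamethoxazole

Erythromycin 0.25 μg/mL: ≤ 2 μg/mL — S
Clarithromycin (8 μg/mL) in 4–8 μg/mL ⇒ I
Trimethoprim-sulfamethoxazole 2 μg/mL: ≤ 8 μg/mL → susceptible
Minocycline 64 μg/mL: in 32–64 μg/mL ⇒ Intermediate
Gentamicin (1 μg/mL) = 1 μg/mL → Intermediate
Linezolid (128 μg/mL) ≥ 8 μg/mL → resistant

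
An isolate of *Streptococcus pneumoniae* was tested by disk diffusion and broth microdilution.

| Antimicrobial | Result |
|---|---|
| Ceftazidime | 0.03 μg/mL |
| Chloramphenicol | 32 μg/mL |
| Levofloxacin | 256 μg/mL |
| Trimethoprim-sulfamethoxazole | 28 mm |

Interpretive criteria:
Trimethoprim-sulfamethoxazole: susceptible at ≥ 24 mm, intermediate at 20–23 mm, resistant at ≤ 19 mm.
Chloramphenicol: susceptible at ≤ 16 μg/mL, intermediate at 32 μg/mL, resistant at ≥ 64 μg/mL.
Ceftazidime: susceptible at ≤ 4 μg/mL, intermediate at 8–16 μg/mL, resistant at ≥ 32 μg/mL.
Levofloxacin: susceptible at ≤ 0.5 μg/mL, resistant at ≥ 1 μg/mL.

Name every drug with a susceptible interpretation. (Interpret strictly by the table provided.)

ceftazidime, trimethoprim-sulfamethoxazole

Ceftazidime (0.03 μg/mL) ≤ 4 μg/mL → susceptible
Chloramphenicol: 32 μg/mL is = 32 μg/mL ⇒ intermediate
Levofloxacin 256 μg/mL: ≥ 1 μg/mL — resistant
Trimethoprim-sulfamethoxazole: 28 mm is ≥ 24 mm ⇒ Susceptible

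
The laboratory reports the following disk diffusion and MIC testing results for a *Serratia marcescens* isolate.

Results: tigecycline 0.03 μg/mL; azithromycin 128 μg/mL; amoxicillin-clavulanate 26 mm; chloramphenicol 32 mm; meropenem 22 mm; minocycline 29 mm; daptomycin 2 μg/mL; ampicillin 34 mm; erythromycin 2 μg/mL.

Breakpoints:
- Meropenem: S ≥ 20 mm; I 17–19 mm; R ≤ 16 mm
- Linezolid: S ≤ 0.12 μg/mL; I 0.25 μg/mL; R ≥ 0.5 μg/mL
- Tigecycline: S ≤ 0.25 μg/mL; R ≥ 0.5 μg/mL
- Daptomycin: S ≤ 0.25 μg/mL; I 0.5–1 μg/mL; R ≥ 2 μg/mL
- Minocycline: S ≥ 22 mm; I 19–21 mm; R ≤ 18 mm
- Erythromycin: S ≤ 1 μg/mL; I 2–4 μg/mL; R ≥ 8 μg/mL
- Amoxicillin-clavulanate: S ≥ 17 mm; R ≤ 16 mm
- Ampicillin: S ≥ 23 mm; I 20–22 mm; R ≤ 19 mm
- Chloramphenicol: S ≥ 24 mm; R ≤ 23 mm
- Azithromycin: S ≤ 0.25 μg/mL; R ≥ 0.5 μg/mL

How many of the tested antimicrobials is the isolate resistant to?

Tigecycline (0.03 μg/mL) ≤ 0.25 μg/mL ⇒ susceptible
Azithromycin (128 μg/mL) ≥ 0.5 μg/mL → resistant
Amoxicillin-clavulanate (26 mm) ≥ 17 mm ⇒ S
Chloramphenicol: 32 mm is ≥ 24 mm — susceptible
Meropenem (22 mm) ≥ 20 mm ⇒ Susceptible
Minocycline (29 mm) ≥ 22 mm — susceptible
Daptomycin: 2 μg/mL is ≥ 2 μg/mL — resistant
Ampicillin (34 mm) ≥ 23 mm — susceptible
Erythromycin: 2 μg/mL is in 2–4 μg/mL ⇒ Intermediate
Resistant: 2

2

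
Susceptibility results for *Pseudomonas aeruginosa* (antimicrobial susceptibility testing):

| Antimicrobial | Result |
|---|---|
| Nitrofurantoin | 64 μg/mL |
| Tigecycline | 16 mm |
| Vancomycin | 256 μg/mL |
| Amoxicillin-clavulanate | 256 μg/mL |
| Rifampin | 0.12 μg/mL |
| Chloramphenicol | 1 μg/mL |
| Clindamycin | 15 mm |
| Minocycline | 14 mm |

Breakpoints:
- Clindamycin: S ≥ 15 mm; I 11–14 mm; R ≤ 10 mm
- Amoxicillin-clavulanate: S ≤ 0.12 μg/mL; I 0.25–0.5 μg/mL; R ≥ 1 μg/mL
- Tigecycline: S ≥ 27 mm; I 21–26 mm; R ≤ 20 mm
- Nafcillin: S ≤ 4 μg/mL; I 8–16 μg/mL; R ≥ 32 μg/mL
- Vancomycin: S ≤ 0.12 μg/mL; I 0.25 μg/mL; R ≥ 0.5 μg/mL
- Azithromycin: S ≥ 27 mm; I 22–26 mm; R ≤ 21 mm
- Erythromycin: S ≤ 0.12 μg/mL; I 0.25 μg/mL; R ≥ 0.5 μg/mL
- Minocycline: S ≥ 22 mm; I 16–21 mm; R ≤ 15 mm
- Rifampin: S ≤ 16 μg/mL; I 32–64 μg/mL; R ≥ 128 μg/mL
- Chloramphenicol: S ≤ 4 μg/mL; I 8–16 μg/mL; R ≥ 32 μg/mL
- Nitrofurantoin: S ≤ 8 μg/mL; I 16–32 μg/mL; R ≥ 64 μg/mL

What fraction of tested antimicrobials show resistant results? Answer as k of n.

5 of 8

Nitrofurantoin 64 μg/mL: ≥ 64 μg/mL ⇒ resistant
Tigecycline: 16 mm is ≤ 20 mm — resistant
Vancomycin (256 μg/mL) ≥ 0.5 μg/mL ⇒ resistant
Amoxicillin-clavulanate 256 μg/mL: ≥ 1 μg/mL ⇒ R
Rifampin (0.12 μg/mL) ≤ 16 μg/mL — S
Chloramphenicol 1 μg/mL: ≤ 4 μg/mL → Susceptible
Clindamycin: 15 mm is ≥ 15 mm ⇒ susceptible
Minocycline (14 mm) ≤ 15 mm → resistant
Resistant: 5/8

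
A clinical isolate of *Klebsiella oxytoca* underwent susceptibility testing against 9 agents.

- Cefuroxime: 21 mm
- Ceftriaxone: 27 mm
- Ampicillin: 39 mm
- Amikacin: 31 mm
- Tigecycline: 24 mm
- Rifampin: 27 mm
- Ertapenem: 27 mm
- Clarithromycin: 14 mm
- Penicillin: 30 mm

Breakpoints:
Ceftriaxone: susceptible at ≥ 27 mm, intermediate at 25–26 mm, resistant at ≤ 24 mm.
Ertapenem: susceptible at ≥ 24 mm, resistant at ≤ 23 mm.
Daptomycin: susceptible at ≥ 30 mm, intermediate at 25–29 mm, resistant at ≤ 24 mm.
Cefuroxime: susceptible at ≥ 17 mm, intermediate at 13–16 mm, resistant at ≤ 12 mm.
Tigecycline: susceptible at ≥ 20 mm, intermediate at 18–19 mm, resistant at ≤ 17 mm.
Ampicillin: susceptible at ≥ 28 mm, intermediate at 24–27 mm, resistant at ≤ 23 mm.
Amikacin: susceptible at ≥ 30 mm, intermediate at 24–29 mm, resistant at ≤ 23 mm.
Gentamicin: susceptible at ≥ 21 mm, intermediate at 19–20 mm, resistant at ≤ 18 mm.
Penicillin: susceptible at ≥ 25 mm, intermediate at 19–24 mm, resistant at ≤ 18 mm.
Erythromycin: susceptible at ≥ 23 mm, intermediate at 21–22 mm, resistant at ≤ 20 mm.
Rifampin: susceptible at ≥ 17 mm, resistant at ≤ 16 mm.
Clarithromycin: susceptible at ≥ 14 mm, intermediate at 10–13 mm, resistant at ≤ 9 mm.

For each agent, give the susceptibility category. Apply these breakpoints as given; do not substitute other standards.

Cefuroxime: 21 mm is ≥ 17 mm ⇒ S
Ceftriaxone: 27 mm is ≥ 27 mm — susceptible
Ampicillin: 39 mm is ≥ 28 mm ⇒ Susceptible
Amikacin: 31 mm is ≥ 30 mm — Susceptible
Tigecycline 24 mm: ≥ 20 mm ⇒ S
Rifampin: 27 mm is ≥ 17 mm → S
Ertapenem 27 mm: ≥ 24 mm → susceptible
Clarithromycin (14 mm) ≥ 14 mm → S
Penicillin 30 mm: ≥ 25 mm — S

S, S, S, S, S, S, S, S, S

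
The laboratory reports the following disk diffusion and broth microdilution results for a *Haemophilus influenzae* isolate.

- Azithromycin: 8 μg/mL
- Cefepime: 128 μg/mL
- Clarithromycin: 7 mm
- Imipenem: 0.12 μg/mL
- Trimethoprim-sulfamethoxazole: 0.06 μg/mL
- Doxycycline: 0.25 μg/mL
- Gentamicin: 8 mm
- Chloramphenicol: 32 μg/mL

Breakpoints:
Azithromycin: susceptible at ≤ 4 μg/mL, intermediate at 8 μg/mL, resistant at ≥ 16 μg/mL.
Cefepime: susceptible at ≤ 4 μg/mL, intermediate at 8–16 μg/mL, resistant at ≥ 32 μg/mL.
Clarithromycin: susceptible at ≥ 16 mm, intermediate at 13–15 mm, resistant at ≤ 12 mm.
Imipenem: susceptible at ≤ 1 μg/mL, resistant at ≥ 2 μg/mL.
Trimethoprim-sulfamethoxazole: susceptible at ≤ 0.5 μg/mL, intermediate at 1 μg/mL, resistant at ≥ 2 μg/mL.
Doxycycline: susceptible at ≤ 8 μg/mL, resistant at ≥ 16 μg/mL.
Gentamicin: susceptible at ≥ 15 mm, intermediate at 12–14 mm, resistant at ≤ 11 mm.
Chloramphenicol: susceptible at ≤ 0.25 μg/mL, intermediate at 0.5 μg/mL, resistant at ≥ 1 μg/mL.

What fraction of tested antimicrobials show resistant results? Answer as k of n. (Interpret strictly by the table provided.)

4 of 8

Azithromycin: 8 μg/mL is = 8 μg/mL → I
Cefepime: 128 μg/mL is ≥ 32 μg/mL → Resistant
Clarithromycin (7 mm) ≤ 12 mm ⇒ Resistant
Imipenem: 0.12 μg/mL is ≤ 1 μg/mL — susceptible
Trimethoprim-sulfamethoxazole (0.06 μg/mL) ≤ 0.5 μg/mL ⇒ susceptible
Doxycycline 0.25 μg/mL: ≤ 8 μg/mL → Susceptible
Gentamicin (8 mm) ≤ 11 mm ⇒ resistant
Chloramphenicol 32 μg/mL: ≥ 1 μg/mL → R
Resistant: 4/8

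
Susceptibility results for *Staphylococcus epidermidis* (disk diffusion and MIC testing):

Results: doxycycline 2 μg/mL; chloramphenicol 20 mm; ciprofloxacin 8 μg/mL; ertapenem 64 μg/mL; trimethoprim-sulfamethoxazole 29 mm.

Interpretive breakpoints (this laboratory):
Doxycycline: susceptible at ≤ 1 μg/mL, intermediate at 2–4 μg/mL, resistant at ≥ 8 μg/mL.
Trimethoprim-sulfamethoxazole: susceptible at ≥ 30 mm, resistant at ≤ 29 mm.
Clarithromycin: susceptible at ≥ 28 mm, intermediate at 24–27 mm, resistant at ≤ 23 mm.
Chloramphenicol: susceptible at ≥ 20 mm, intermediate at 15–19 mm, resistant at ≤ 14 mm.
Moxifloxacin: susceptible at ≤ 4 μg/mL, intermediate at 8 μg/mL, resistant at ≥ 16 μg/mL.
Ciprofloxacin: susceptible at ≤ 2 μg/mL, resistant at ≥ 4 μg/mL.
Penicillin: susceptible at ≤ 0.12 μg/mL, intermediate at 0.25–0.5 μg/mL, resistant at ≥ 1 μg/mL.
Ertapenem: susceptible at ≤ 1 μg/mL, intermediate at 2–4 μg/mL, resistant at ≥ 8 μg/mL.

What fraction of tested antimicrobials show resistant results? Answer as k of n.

3 of 5

Doxycycline (2 μg/mL) in 2–4 μg/mL ⇒ I
Chloramphenicol (20 mm) ≥ 20 mm → Susceptible
Ciprofloxacin (8 μg/mL) ≥ 4 μg/mL — resistant
Ertapenem 64 μg/mL: ≥ 8 μg/mL — R
Trimethoprim-sulfamethoxazole 29 mm: ≤ 29 mm ⇒ resistant
Resistant: 3/5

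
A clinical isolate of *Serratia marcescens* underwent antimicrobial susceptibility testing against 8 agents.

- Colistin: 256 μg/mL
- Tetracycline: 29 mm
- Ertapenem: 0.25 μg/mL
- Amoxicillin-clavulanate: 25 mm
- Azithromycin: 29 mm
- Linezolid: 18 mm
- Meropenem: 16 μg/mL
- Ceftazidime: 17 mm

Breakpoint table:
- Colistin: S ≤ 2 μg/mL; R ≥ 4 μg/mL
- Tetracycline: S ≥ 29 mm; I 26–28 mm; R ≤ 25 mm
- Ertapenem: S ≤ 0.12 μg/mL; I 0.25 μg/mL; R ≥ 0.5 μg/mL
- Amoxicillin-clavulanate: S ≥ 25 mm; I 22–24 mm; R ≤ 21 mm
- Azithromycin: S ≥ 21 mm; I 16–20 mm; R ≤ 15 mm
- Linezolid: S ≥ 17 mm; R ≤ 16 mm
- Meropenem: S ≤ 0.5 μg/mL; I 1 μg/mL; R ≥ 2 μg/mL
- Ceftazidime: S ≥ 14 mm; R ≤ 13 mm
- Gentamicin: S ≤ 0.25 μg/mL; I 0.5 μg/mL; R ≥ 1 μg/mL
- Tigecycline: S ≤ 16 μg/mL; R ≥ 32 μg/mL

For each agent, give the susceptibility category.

Colistin: 256 μg/mL is ≥ 4 μg/mL → resistant
Tetracycline (29 mm) ≥ 29 mm — susceptible
Ertapenem: 0.25 μg/mL is = 0.25 μg/mL ⇒ intermediate
Amoxicillin-clavulanate (25 mm) ≥ 25 mm — S
Azithromycin: 29 mm is ≥ 21 mm → S
Linezolid (18 mm) ≥ 17 mm ⇒ S
Meropenem 16 μg/mL: ≥ 2 μg/mL — R
Ceftazidime 17 mm: ≥ 14 mm ⇒ susceptible

R, S, I, S, S, S, R, S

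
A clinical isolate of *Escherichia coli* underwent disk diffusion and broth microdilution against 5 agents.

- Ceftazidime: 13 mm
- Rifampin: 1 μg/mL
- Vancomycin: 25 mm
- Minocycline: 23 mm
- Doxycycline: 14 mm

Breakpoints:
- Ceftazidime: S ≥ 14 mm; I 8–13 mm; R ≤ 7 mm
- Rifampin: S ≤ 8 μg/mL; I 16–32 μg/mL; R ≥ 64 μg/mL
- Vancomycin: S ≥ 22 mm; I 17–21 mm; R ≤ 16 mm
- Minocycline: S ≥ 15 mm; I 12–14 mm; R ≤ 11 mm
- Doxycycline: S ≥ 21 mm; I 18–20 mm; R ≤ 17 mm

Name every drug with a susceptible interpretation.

rifampin, vancomycin, minocycline

Ceftazidime 13 mm: in 8–13 mm → intermediate
Rifampin 1 μg/mL: ≤ 8 μg/mL ⇒ susceptible
Vancomycin 25 mm: ≥ 22 mm — susceptible
Minocycline 23 mm: ≥ 15 mm ⇒ susceptible
Doxycycline: 14 mm is ≤ 17 mm — R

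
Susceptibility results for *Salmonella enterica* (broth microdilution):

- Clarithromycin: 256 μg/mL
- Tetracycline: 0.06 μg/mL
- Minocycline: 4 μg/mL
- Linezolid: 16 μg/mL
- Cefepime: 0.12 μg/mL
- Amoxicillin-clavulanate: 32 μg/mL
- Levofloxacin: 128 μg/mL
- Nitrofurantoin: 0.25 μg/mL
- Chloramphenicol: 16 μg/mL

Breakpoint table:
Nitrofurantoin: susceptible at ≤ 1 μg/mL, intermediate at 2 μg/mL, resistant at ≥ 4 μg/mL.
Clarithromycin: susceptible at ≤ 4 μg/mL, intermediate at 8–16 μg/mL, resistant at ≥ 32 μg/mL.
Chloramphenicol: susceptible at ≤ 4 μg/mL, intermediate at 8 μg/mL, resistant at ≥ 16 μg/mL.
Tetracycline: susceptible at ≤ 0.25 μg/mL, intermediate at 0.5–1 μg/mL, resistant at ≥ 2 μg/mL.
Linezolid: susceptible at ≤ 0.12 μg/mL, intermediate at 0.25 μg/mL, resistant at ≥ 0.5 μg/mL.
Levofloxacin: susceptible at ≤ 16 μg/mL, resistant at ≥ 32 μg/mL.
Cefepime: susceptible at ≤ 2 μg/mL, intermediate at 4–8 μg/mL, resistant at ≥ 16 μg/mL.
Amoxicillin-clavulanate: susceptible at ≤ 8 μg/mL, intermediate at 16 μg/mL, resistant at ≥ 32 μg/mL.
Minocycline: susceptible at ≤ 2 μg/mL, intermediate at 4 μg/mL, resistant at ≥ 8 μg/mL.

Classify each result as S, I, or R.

R, S, I, R, S, R, R, S, R

Clarithromycin: 256 μg/mL is ≥ 32 μg/mL — Resistant
Tetracycline (0.06 μg/mL) ≤ 0.25 μg/mL ⇒ S
Minocycline: 4 μg/mL is = 4 μg/mL — I
Linezolid 16 μg/mL: ≥ 0.5 μg/mL ⇒ resistant
Cefepime: 0.12 μg/mL is ≤ 2 μg/mL ⇒ Susceptible
Amoxicillin-clavulanate 32 μg/mL: ≥ 32 μg/mL ⇒ Resistant
Levofloxacin (128 μg/mL) ≥ 32 μg/mL — R
Nitrofurantoin (0.25 μg/mL) ≤ 1 μg/mL — S
Chloramphenicol (16 μg/mL) ≥ 16 μg/mL → resistant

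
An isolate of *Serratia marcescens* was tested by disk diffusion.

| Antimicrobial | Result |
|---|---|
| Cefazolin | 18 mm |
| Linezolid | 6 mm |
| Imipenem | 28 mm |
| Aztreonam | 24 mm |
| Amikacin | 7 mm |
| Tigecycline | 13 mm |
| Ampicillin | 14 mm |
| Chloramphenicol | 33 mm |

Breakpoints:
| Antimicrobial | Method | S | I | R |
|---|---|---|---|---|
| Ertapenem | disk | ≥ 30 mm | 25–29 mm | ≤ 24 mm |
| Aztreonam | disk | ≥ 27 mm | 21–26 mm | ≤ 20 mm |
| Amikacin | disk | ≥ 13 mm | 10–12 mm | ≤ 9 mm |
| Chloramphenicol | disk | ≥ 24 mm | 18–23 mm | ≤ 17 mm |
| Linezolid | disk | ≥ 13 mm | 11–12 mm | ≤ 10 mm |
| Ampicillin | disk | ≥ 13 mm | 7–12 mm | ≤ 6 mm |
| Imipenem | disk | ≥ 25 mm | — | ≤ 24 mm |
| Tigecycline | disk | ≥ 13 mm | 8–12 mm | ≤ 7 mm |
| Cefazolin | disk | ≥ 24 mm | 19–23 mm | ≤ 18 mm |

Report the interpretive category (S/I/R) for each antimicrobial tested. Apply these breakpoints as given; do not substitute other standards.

Cefazolin 18 mm: ≤ 18 mm → resistant
Linezolid (6 mm) ≤ 10 mm ⇒ R
Imipenem 28 mm: ≥ 25 mm → Susceptible
Aztreonam: 24 mm is in 21–26 mm ⇒ I
Amikacin 7 mm: ≤ 9 mm ⇒ resistant
Tigecycline 13 mm: ≥ 13 mm — Susceptible
Ampicillin (14 mm) ≥ 13 mm → Susceptible
Chloramphenicol: 33 mm is ≥ 24 mm ⇒ Susceptible

R, R, S, I, R, S, S, S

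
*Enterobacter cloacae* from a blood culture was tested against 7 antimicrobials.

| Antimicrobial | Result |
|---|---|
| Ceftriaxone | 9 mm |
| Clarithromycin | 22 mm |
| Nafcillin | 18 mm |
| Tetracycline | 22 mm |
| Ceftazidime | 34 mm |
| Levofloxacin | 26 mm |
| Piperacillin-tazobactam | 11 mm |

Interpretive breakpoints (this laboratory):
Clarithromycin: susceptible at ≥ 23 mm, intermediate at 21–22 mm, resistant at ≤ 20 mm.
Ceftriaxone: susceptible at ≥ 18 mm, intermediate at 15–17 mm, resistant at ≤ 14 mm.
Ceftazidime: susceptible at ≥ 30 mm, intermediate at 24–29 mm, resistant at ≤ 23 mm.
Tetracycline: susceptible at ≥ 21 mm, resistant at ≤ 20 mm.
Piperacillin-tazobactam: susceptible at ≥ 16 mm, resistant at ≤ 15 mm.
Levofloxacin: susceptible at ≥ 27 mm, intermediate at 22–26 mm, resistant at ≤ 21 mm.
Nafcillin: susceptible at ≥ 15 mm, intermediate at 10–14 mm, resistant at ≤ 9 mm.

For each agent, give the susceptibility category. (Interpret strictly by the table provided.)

R, I, S, S, S, I, R

Ceftriaxone (9 mm) ≤ 14 mm → Resistant
Clarithromycin (22 mm) in 21–22 mm → Intermediate
Nafcillin (18 mm) ≥ 15 mm → susceptible
Tetracycline 22 mm: ≥ 21 mm → Susceptible
Ceftazidime 34 mm: ≥ 30 mm — S
Levofloxacin: 26 mm is in 22–26 mm — Intermediate
Piperacillin-tazobactam: 11 mm is ≤ 15 mm → Resistant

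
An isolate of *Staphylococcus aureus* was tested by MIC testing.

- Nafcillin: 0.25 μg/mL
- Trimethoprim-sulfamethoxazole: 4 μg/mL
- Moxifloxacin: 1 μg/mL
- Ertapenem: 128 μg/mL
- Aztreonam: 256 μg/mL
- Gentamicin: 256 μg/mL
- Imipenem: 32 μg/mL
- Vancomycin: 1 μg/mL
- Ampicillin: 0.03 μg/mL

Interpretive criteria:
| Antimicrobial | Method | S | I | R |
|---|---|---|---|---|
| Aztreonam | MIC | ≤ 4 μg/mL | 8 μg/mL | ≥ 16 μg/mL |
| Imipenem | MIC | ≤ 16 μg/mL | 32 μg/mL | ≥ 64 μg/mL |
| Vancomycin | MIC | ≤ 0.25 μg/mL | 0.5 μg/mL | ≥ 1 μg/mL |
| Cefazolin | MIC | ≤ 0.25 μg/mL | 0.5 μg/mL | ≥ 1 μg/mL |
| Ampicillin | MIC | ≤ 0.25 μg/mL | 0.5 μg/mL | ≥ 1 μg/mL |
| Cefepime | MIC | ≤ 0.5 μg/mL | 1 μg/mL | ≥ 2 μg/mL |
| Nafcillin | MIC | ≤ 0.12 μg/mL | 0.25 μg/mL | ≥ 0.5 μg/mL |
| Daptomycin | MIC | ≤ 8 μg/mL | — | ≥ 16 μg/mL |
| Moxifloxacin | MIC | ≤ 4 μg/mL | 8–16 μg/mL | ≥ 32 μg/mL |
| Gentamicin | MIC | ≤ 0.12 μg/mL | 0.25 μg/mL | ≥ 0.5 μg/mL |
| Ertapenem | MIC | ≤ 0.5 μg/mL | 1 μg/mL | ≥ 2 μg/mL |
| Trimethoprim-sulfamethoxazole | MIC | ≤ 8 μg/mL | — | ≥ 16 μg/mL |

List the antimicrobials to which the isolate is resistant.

ertapenem, aztreonam, gentamicin, vancomycin

Nafcillin (0.25 μg/mL) = 0.25 μg/mL ⇒ I
Trimethoprim-sulfamethoxazole 4 μg/mL: ≤ 8 μg/mL — Susceptible
Moxifloxacin 1 μg/mL: ≤ 4 μg/mL — S
Ertapenem 128 μg/mL: ≥ 2 μg/mL ⇒ R
Aztreonam (256 μg/mL) ≥ 16 μg/mL → R
Gentamicin 256 μg/mL: ≥ 0.5 μg/mL → resistant
Imipenem 32 μg/mL: = 32 μg/mL ⇒ intermediate
Vancomycin: 1 μg/mL is ≥ 1 μg/mL ⇒ R
Ampicillin (0.03 μg/mL) ≤ 0.25 μg/mL ⇒ S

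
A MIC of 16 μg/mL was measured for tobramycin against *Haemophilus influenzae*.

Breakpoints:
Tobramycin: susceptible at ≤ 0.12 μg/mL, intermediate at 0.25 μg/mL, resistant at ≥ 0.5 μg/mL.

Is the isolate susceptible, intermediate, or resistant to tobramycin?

R

Tobramycin 16 μg/mL: ≥ 0.5 μg/mL → Resistant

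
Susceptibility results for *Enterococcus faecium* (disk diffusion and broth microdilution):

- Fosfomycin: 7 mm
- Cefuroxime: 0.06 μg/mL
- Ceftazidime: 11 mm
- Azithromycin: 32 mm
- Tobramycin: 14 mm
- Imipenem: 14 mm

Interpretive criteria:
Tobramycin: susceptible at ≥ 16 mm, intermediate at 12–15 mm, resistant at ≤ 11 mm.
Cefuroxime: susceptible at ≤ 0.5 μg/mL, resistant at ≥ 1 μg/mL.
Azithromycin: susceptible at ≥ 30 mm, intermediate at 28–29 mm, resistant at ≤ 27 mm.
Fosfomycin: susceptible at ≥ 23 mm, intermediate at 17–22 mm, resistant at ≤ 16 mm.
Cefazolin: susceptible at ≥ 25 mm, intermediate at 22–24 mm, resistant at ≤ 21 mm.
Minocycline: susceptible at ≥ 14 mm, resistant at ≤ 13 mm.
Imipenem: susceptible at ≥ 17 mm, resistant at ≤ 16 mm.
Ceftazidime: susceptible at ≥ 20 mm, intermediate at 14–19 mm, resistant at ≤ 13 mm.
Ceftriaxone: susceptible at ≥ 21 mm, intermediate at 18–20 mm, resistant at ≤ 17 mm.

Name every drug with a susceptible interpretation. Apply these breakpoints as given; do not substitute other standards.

cefuroxime, azithromycin

Fosfomycin (7 mm) ≤ 16 mm → R
Cefuroxime 0.06 μg/mL: ≤ 0.5 μg/mL → S
Ceftazidime (11 mm) ≤ 13 mm ⇒ R
Azithromycin 32 mm: ≥ 30 mm → susceptible
Tobramycin: 14 mm is in 12–15 mm — intermediate
Imipenem 14 mm: ≤ 16 mm — Resistant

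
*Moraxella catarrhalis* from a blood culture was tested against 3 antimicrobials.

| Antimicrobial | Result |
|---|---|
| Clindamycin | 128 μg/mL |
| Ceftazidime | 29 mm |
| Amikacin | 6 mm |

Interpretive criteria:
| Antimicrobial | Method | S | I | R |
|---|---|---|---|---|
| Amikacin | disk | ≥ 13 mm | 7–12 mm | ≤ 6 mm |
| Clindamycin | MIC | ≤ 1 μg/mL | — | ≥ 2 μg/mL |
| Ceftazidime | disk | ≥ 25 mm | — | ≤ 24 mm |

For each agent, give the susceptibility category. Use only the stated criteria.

Clindamycin 128 μg/mL: ≥ 2 μg/mL → R
Ceftazidime 29 mm: ≥ 25 mm — Susceptible
Amikacin: 6 mm is ≤ 6 mm → resistant

R, S, R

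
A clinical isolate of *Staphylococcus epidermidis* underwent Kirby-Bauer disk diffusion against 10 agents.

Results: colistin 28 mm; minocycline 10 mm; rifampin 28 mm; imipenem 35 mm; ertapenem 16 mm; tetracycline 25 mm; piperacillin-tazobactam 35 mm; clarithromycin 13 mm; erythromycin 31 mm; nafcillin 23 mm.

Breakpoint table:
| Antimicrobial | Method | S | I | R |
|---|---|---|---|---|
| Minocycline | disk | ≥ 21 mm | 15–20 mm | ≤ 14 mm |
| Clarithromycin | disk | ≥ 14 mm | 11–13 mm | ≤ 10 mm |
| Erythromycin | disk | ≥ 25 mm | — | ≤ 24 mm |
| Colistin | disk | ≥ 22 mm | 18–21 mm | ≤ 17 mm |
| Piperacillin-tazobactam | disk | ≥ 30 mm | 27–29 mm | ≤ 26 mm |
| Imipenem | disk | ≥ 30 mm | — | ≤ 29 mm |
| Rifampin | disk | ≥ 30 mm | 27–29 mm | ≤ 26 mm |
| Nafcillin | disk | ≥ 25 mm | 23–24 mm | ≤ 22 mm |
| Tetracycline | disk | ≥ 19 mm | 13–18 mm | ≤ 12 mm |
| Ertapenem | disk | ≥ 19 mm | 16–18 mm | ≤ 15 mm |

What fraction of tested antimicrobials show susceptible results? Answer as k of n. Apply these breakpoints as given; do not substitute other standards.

5 of 10

Colistin 28 mm: ≥ 22 mm ⇒ susceptible
Minocycline 10 mm: ≤ 14 mm ⇒ Resistant
Rifampin (28 mm) in 27–29 mm — I
Imipenem (35 mm) ≥ 30 mm → Susceptible
Ertapenem: 16 mm is in 16–18 mm ⇒ intermediate
Tetracycline (25 mm) ≥ 19 mm — Susceptible
Piperacillin-tazobactam: 35 mm is ≥ 30 mm — S
Clarithromycin 13 mm: in 11–13 mm ⇒ Intermediate
Erythromycin 31 mm: ≥ 25 mm → S
Nafcillin 23 mm: in 23–24 mm → Intermediate
Susceptible: 5/10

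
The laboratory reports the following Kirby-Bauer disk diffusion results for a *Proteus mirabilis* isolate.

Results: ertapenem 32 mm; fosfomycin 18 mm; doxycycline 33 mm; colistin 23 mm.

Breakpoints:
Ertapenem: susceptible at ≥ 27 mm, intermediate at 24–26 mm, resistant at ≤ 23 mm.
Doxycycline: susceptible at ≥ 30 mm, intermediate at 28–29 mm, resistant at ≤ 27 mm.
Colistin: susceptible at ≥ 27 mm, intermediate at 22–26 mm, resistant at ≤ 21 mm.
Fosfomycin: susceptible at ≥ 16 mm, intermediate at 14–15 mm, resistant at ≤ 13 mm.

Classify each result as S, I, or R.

Ertapenem (32 mm) ≥ 27 mm — Susceptible
Fosfomycin 18 mm: ≥ 16 mm — S
Doxycycline 33 mm: ≥ 30 mm — Susceptible
Colistin: 23 mm is in 22–26 mm — intermediate

S, S, S, I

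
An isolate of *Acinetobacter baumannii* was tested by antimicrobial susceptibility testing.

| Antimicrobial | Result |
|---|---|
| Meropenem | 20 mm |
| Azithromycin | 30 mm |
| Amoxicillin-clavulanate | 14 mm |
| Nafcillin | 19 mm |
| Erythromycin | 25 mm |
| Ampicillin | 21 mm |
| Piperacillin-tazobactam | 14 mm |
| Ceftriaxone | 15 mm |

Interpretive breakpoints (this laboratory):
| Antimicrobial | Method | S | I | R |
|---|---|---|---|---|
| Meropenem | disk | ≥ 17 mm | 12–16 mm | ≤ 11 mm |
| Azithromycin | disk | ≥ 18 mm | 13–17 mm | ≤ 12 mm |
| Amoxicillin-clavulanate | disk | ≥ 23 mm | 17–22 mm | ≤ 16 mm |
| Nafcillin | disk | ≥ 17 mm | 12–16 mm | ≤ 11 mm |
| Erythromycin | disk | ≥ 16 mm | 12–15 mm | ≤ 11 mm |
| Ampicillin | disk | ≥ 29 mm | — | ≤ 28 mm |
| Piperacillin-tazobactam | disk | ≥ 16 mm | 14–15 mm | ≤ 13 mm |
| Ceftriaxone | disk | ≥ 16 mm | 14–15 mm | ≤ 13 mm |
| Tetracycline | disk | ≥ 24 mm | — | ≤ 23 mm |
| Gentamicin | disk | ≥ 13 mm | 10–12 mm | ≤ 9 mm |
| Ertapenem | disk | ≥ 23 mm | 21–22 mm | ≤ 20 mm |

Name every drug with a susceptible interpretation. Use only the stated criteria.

meropenem, azithromycin, nafcillin, erythromycin

Meropenem: 20 mm is ≥ 17 mm → susceptible
Azithromycin: 30 mm is ≥ 18 mm — Susceptible
Amoxicillin-clavulanate 14 mm: ≤ 16 mm ⇒ Resistant
Nafcillin: 19 mm is ≥ 17 mm ⇒ S
Erythromycin: 25 mm is ≥ 16 mm → susceptible
Ampicillin 21 mm: ≤ 28 mm ⇒ R
Piperacillin-tazobactam 14 mm: in 14–15 mm ⇒ I
Ceftriaxone (15 mm) in 14–15 mm → intermediate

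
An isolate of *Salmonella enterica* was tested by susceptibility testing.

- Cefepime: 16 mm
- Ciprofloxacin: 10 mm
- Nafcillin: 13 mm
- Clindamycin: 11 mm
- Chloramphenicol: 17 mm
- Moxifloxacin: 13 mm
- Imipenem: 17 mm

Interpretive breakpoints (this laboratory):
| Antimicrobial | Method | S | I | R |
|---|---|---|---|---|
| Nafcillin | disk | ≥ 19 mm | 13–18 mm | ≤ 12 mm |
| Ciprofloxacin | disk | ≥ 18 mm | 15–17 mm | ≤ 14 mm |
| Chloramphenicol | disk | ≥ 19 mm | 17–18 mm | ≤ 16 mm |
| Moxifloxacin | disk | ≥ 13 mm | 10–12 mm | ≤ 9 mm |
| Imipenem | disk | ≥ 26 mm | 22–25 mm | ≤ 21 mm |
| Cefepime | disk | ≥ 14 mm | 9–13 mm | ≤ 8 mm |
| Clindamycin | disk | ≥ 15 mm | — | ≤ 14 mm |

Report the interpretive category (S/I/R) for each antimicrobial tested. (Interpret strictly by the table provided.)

Cefepime (16 mm) ≥ 14 mm — S
Ciprofloxacin 10 mm: ≤ 14 mm → R
Nafcillin 13 mm: in 13–18 mm — Intermediate
Clindamycin 11 mm: ≤ 14 mm → resistant
Chloramphenicol (17 mm) in 17–18 mm → I
Moxifloxacin: 13 mm is ≥ 13 mm → Susceptible
Imipenem: 17 mm is ≤ 21 mm ⇒ resistant

S, R, I, R, I, S, R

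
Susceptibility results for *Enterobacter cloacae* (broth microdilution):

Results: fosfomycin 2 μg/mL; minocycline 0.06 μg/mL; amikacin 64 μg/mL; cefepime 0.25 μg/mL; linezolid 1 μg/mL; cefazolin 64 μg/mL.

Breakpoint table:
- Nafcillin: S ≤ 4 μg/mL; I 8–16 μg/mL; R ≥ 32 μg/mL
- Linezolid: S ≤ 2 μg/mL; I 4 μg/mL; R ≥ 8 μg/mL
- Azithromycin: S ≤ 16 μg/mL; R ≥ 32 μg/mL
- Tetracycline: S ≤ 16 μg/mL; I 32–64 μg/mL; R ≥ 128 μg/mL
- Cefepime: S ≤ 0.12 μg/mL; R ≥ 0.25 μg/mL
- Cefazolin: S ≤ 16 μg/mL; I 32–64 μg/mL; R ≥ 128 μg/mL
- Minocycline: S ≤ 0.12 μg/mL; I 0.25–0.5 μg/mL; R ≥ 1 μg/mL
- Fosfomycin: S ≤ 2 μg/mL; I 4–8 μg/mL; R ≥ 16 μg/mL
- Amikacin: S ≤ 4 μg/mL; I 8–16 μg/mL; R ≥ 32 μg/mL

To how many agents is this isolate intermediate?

1

Fosfomycin (2 μg/mL) ≤ 2 μg/mL ⇒ S
Minocycline (0.06 μg/mL) ≤ 0.12 μg/mL — Susceptible
Amikacin: 64 μg/mL is ≥ 32 μg/mL — R
Cefepime (0.25 μg/mL) ≥ 0.25 μg/mL — resistant
Linezolid: 1 μg/mL is ≤ 2 μg/mL → S
Cefazolin: 64 μg/mL is in 32–64 μg/mL — I
Intermediate: 1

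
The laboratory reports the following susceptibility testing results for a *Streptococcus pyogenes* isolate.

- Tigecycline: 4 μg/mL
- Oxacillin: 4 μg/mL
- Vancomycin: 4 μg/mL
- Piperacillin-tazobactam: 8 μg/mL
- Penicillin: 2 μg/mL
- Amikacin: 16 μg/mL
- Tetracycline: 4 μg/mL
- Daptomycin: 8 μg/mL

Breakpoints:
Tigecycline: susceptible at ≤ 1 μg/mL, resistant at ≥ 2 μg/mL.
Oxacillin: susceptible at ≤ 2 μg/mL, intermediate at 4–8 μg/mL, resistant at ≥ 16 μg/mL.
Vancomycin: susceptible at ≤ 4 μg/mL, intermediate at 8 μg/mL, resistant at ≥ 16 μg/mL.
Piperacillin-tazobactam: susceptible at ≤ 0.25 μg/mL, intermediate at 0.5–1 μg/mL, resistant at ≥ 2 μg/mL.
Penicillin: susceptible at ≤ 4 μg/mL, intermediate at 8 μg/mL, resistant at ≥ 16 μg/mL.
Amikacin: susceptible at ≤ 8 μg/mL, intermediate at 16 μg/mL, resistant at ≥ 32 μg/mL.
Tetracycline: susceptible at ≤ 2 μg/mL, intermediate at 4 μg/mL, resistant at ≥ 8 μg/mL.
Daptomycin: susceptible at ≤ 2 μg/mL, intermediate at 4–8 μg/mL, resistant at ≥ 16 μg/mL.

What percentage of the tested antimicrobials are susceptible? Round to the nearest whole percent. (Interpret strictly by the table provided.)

Tigecycline: 4 μg/mL is ≥ 2 μg/mL ⇒ Resistant
Oxacillin (4 μg/mL) in 4–8 μg/mL ⇒ I
Vancomycin (4 μg/mL) ≤ 4 μg/mL → S
Piperacillin-tazobactam (8 μg/mL) ≥ 2 μg/mL ⇒ resistant
Penicillin: 2 μg/mL is ≤ 4 μg/mL → Susceptible
Amikacin 16 μg/mL: = 16 μg/mL → Intermediate
Tetracycline 4 μg/mL: = 4 μg/mL → I
Daptomycin (8 μg/mL) in 4–8 μg/mL → Intermediate
Susceptible: 2/8

25%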